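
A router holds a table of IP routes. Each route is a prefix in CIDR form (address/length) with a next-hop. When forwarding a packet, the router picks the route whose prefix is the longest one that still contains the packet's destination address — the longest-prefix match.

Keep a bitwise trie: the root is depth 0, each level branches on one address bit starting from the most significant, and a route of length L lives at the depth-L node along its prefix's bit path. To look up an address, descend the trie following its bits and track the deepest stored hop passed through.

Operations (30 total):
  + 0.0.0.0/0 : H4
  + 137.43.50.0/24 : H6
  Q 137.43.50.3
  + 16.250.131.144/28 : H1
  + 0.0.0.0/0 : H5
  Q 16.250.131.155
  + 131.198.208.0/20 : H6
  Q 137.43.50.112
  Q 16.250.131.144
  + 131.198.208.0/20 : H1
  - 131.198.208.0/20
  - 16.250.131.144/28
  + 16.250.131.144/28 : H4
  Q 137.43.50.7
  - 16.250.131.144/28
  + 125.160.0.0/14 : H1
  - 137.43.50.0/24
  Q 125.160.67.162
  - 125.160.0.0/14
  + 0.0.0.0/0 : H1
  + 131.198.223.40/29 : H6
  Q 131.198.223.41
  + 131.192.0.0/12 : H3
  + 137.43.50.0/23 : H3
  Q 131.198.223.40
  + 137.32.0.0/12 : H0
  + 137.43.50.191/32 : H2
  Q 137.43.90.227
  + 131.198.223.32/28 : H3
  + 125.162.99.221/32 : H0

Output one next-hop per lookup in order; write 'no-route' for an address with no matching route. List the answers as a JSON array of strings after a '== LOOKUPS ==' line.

Process each operation:
  add 0.0.0.0/0 -> H4 at depth 0
  add 137.43.50.0/24 -> H6 at depth 24
  Q 137.43.50.3: descend 100010010010101100110010 ; hops seen [H4,H6] ; pick H6
  add 16.250.131.144/28 -> H1 at depth 28
  add 0.0.0.0/0 -> H5 at depth 0
  Q 16.250.131.155: descend 0001000011111010100000111001 ; hops seen [H5,H1] ; pick H1
  add 131.198.208.0/20 -> H6 at depth 20
  Q 137.43.50.112: descend 100010010010101100110010 ; hops seen [H5,H6] ; pick H6
  Q 16.250.131.144: descend 0001000011111010100000111001 ; hops seen [H5,H1] ; pick H1
  add 131.198.208.0/20 -> H1 at depth 20
  - 131.198.208.0/20 clear@20
  - 16.250.131.144/28 clear@28
  add 16.250.131.144/28 -> H4 at depth 28
  Q 137.43.50.7: descend 100010010010101100110010 ; hops seen [H5,H6] ; pick H6
  - 16.250.131.144/28 clear@28
  add 125.160.0.0/14 -> H1 at depth 14
  - 137.43.50.0/24 clear@24
  Q 125.160.67.162: descend 01111101101000 ; hops seen [H5,H1] ; pick H1
  - 125.160.0.0/14 clear@14
  add 0.0.0.0/0 -> H1 at depth 0
  add 131.198.223.40/29 -> H6 at depth 29
  Q 131.198.223.41: descend 10000011110001101101111100101 ; hops seen [H1,H6] ; pick H6
  add 131.192.0.0/12 -> H3 at depth 12
  add 137.43.50.0/23 -> H3 at depth 23
  Q 131.198.223.40: descend 10000011110001101101111100101 ; hops seen [H1,H3,H6] ; pick H6
  add 137.32.0.0/12 -> H0 at depth 12
  add 137.43.50.191/32 -> H2 at depth 32
  Q 137.43.90.227: descend 10001001001010110 ; hops seen [H1,H0] ; pick H0
  add 131.198.223.32/28 -> H3 at depth 28
  add 125.162.99.221/32 -> H0 at depth 32

== LOOKUPS ==
["H6","H1","H6","H1","H6","H1","H6","H6","H0"]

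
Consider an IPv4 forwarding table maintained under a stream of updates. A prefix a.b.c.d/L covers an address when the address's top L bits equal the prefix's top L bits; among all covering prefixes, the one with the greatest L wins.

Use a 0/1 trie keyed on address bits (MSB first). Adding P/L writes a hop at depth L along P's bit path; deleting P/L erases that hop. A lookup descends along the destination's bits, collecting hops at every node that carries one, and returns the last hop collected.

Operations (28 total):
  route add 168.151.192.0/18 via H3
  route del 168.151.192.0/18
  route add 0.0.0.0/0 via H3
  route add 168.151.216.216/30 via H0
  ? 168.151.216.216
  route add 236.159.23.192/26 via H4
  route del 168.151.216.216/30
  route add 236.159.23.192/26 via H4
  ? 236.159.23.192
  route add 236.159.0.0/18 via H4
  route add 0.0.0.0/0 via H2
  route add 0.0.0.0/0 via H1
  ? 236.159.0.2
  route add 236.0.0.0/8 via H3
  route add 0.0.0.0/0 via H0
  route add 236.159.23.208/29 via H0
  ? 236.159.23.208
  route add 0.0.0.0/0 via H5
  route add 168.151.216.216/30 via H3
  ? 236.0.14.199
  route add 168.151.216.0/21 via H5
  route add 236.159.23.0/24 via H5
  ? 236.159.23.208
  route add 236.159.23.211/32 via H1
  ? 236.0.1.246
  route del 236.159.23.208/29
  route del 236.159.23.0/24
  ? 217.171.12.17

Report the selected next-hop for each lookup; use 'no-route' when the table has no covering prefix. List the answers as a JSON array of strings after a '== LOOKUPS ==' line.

Apply in order:
  + 168.151.192.0/18 (H3) depth=18
  - 168.151.192.0/18 clear@18
  + 0.0.0.0/0 (H3) depth=0
  + 168.151.216.216/30 (H0) depth=30
  lookup 168.151.216.216: bits 101010001001011111011000110110 walk d0:H3→d1:-→d2:-→d3:-→d4:-→d5:-→d6:-→d7:-→d8:-→d9:-→d10:-→d11:-→d12:-→d13:-→d14:-→d15:-→d16:-→d17:-→d18:-→d19:-→d20:-→d21:-→d22:-→d23:-→d24:-→d25:-→d26:-→d27:-→d28:-→d29:-→d30:H0 -> H0
  + 236.159.23.192/26 (H4) depth=26
  - 168.151.216.216/30 clear@30
  + 236.159.23.192/26 (H4) depth=26
  lookup 236.159.23.192: bits 11101100100111110001011111 walk d0:H3→d1:-→d2:-→d3:-→d4:-→d5:-→d6:-→d7:-→d8:-→d9:-→d10:-→d11:-→d12:-→d13:-→d14:-→d15:-→d16:-→d17:-→d18:-→d19:-→d20:-→d21:-→d22:-→d23:-→d24:-→d25:-→d26:H4 -> H4
  + 236.159.0.0/18 (H4) depth=18
  + 0.0.0.0/0 (H2) depth=0
  + 0.0.0.0/0 (H1) depth=0
  lookup 236.159.0.2: bits 1110110010011111000 walk d0:H1→d1:-→d2:-→d3:-→d4:-→d5:-→d6:-→d7:-→d8:-→d9:-→d10:-→d11:-→d12:-→d13:-→d14:-→d15:-→d16:-→d17:-→d18:H4→d19:- -> H4
  + 236.0.0.0/8 (H3) depth=8
  + 0.0.0.0/0 (H0) depth=0
  + 236.159.23.208/29 (H0) depth=29
  lookup 236.159.23.208: bits 11101100100111110001011111010 walk d0:H0→d1:-→d2:-→d3:-→d4:-→d5:-→d6:-→d7:-→d8:H3→d9:-→d10:-→d11:-→d12:-→d13:-→d14:-→d15:-→d16:-→d17:-→d18:H4→d19:-→d20:-→d21:-→d22:-→d23:-→d24:-→d25:-→d26:H4→d27:-→d28:-→d29:H0 -> H0
  + 0.0.0.0/0 (H5) depth=0
  + 168.151.216.216/30 (H3) depth=30
  lookup 236.0.14.199: bits 11101100 walk d0:H5→d1:-→d2:-→d3:-→d4:-→d5:-→d6:-→d7:-→d8:H3 -> H3
  + 168.151.216.0/21 (H5) depth=21
  + 236.159.23.0/24 (H5) depth=24
  lookup 236.159.23.208: bits 11101100100111110001011111010 walk d0:H5→d1:-→d2:-→d3:-→d4:-→d5:-→d6:-→d7:-→d8:H3→d9:-→d10:-→d11:-→d12:-→d13:-→d14:-→d15:-→d16:-→d17:-→d18:H4→d19:-→d20:-→d21:-→d22:-→d23:-→d24:H5→d25:-→d26:H4→d27:-→d28:-→d29:H0 -> H0
  + 236.159.23.211/32 (H1) depth=32
  lookup 236.0.1.246: bits 11101100 walk d0:H5→d1:-→d2:-→d3:-→d4:-→d5:-→d6:-→d7:-→d8:H3 -> H3
  - 236.159.23.208/29 clear@29
  - 236.159.23.0/24 clear@24
  lookup 217.171.12.17: bits 11 walk d0:H5→d1:-→d2:- -> H5

== LOOKUPS ==
["H0","H4","H4","H0","H3","H0","H3","H5"]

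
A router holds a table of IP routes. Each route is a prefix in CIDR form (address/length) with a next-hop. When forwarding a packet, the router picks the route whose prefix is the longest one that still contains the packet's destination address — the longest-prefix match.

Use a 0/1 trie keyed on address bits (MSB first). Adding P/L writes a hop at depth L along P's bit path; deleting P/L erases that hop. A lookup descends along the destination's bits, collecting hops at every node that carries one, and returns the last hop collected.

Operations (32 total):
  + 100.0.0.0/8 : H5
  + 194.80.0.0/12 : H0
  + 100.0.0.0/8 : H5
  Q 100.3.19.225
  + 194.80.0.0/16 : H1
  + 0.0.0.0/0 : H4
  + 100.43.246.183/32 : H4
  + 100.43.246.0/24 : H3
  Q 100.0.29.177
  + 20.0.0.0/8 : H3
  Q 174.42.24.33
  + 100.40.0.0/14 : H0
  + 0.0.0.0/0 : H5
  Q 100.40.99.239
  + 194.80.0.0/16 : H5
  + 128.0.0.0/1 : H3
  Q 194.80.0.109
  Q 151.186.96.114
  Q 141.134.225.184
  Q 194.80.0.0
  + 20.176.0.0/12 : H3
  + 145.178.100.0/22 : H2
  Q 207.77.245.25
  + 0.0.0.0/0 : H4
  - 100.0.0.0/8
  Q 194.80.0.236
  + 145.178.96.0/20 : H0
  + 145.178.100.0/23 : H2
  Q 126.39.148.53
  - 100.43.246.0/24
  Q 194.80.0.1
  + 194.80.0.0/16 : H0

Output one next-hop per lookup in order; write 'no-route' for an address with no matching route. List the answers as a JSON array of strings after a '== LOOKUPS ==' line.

Apply in order:
  + 100.0.0.0/8 (H5) depth=8
  + 194.80.0.0/12 (H0) depth=12
  + 100.0.0.0/8 (H5) depth=8
  lookup 100.3.19.225: bits 01100100 walk d0:-→d1:-→d2:-→d3:-→d4:-→d5:-→d6:-→d7:-→d8:H5 -> H5
  + 194.80.0.0/16 (H1) depth=16
  + 0.0.0.0/0 (H4) depth=0
  + 100.43.246.183/32 (H4) depth=32
  + 100.43.246.0/24 (H3) depth=24
  lookup 100.0.29.177: bits 0110010000 walk d0:H4→d1:-→d2:-→d3:-→d4:-→d5:-→d6:-→d7:-→d8:H5→d9:-→d10:- -> H5
  + 20.0.0.0/8 (H3) depth=8
  lookup 174.42.24.33: bits 1 walk d0:H4→d1:- -> H4
  + 100.40.0.0/14 (H0) depth=14
  + 0.0.0.0/0 (H5) depth=0
  lookup 100.40.99.239: bits 01100100001010 walk d0:H5→d1:-→d2:-→d3:-→d4:-→d5:-→d6:-→d7:-→d8:H5→d9:-→d10:-→d11:-→d12:-→d13:-→d14:H0 -> H0
  + 194.80.0.0/16 (H5) depth=16
  + 128.0.0.0/1 (H3) depth=1
  lookup 194.80.0.109: bits 1100001001010000 walk d0:H5→d1:H3→d2:-→d3:-→d4:-→d5:-→d6:-→d7:-→d8:-→d9:-→d10:-→d11:-→d12:H0→d13:-→d14:-→d15:-→d16:H5 -> H5
  lookup 151.186.96.114: bits 1 walk d0:H5→d1:H3 -> H3
  lookup 141.134.225.184: bits 1 walk d0:H5→d1:H3 -> H3
  lookup 194.80.0.0: bits 1100001001010000 walk d0:H5→d1:H3→d2:-→d3:-→d4:-→d5:-→d6:-→d7:-→d8:-→d9:-→d10:-→d11:-→d12:H0→d13:-→d14:-→d15:-→d16:H5 -> H5
  + 20.176.0.0/12 (H3) depth=12
  + 145.178.100.0/22 (H2) depth=22
  lookup 207.77.245.25: bits 1100 walk d0:H5→d1:H3→d2:-→d3:-→d4:- -> H3
  + 0.0.0.0/0 (H4) depth=0
  - 100.0.0.0/8 clear@8
  lookup 194.80.0.236: bits 1100001001010000 walk d0:H4→d1:H3→d2:-→d3:-→d4:-→d5:-→d6:-→d7:-→d8:-→d9:-→d10:-→d11:-→d12:H0→d13:-→d14:-→d15:-→d16:H5 -> H5
  + 145.178.96.0/20 (H0) depth=20
  + 145.178.100.0/23 (H2) depth=23
  lookup 126.39.148.53: bits 011 walk d0:H4→d1:-→d2:-→d3:- -> H4
  - 100.43.246.0/24 clear@24
  lookup 194.80.0.1: bits 1100001001010000 walk d0:H4→d1:H3→d2:-→d3:-→d4:-→d5:-→d6:-→d7:-→d8:-→d9:-→d10:-→d11:-→d12:H0→d13:-→d14:-→d15:-→d16:H5 -> H5
  + 194.80.0.0/16 (H0) depth=16

== LOOKUPS ==
["H5","H5","H4","H0","H5","H3","H3","H5","H3","H5","H4","H5"]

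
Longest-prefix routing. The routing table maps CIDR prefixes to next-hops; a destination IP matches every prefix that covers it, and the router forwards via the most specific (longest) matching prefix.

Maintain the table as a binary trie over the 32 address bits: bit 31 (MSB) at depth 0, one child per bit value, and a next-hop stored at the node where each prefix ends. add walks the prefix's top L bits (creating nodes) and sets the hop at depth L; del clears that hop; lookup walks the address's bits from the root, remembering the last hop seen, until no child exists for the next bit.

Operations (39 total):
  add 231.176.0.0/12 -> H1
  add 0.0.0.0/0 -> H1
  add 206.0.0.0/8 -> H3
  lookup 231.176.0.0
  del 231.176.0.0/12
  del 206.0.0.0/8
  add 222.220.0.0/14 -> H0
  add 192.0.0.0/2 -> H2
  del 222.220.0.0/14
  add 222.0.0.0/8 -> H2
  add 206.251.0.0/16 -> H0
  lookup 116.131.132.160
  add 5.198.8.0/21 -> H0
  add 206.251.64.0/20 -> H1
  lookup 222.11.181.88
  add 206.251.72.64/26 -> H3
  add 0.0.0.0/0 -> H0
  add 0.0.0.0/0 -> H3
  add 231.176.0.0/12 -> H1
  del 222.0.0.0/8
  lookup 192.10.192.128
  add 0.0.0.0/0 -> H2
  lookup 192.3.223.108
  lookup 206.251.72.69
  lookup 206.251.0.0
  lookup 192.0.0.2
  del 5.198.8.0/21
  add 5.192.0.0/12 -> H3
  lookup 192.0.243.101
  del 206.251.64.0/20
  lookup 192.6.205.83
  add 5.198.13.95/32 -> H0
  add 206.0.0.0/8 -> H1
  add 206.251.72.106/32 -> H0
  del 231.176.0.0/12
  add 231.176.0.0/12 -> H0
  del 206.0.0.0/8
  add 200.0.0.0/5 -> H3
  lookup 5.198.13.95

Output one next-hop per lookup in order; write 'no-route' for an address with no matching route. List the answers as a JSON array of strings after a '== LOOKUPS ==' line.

Apply in order:
  add 231.176.0.0/12 -> H1 at depth 12
  add 0.0.0.0/0 -> H1 at depth 0
  add 206.0.0.0/8 -> H3 at depth 8
  lookup 231.176.0.0: bits 111001111011 walk d0:H1→d1:-→d2:-→d3:-→d4:-→d5:-→d6:-→d7:-→d8:-→d9:-→d10:-→d11:-→d12:H1 -> H1
  del 231.176.0.0/12 (clear depth 12)
  del 206.0.0.0/8 (clear depth 8)
  add 222.220.0.0/14 -> H0 at depth 14
  add 192.0.0.0/2 -> H2 at depth 2
  del 222.220.0.0/14 (clear depth 14)
  add 222.0.0.0/8 -> H2 at depth 8
  add 206.251.0.0/16 -> H0 at depth 16
  lookup 116.131.132.160: bits ε walk d0:H1 -> H1
  add 5.198.8.0/21 -> H0 at depth 21
  add 206.251.64.0/20 -> H1 at depth 20
  lookup 222.11.181.88: bits 11011110 walk d0:H1→d1:-→d2:H2→d3:-→d4:-→d5:-→d6:-→d7:-→d8:H2 -> H2
  add 206.251.72.64/26 -> H3 at depth 26
  add 0.0.0.0/0 -> H0 at depth 0
  add 0.0.0.0/0 -> H3 at depth 0
  add 231.176.0.0/12 -> H1 at depth 12
  del 222.0.0.0/8 (clear depth 8)
  lookup 192.10.192.128: bits 1100 walk d0:H3→d1:-→d2:H2→d3:-→d4:- -> H2
  add 0.0.0.0/0 -> H2 at depth 0
  lookup 192.3.223.108: bits 1100 walk d0:H2→d1:-→d2:H2→d3:-→d4:- -> H2
  lookup 206.251.72.69: bits 11001110111110110100100001 walk d0:H2→d1:-→d2:H2→d3:-→d4:-→d5:-→d6:-→d7:-→d8:-→d9:-→d10:-→d11:-→d12:-→d13:-→d14:-→d15:-→d16:H0→d17:-→d18:-→d19:-→d20:H1→d21:-→d22:-→d23:-→d24:-→d25:-→d26:H3 -> H3
  lookup 206.251.0.0: bits 11001110111110110 walk d0:H2→d1:-→d2:H2→d3:-→d4:-→d5:-→d6:-→d7:-→d8:-→d9:-→d10:-→d11:-→d12:-→d13:-→d14:-→d15:-→d16:H0→d17:- -> H0
  lookup 192.0.0.2: bits 1100 walk d0:H2→d1:-→d2:H2→d3:-→d4:- -> H2
  del 5.198.8.0/21 (clear depth 21)
  add 5.192.0.0/12 -> H3 at depth 12
  lookup 192.0.243.101: bits 1100 walk d0:H2→d1:-→d2:H2→d3:-→d4:- -> H2
  del 206.251.64.0/20 (clear depth 20)
  lookup 192.6.205.83: bits 1100 walk d0:H2→d1:-→d2:H2→d3:-→d4:- -> H2
  add 5.198.13.95/32 -> H0 at depth 32
  add 206.0.0.0/8 -> H1 at depth 8
  add 206.251.72.106/32 -> H0 at depth 32
  del 231.176.0.0/12 (clear depth 12)
  add 231.176.0.0/12 -> H0 at depth 12
  del 206.0.0.0/8 (clear depth 8)
  add 200.0.0.0/5 -> H3 at depth 5
  lookup 5.198.13.95: bits 00000101110001100000110101011111 walk d0:H2→d1:-→d2:-→d3:-→d4:-→d5:-→d6:-→d7:-→d8:-→d9:-→d10:-→d11:-→d12:H3→d13:-→d14:-→d15:-→d16:-→d17:-→d18:-→d19:-→d20:-→d21:-→d22:-→d23:-→d24:-→d25:-→d26:-→d27:-→d28:-→d29:-→d30:-→d31:-→d32:H0 -> H0

== LOOKUPS ==
["H1","H1","H2","H2","H2","H3","H0","H2","H2","H2","H0"]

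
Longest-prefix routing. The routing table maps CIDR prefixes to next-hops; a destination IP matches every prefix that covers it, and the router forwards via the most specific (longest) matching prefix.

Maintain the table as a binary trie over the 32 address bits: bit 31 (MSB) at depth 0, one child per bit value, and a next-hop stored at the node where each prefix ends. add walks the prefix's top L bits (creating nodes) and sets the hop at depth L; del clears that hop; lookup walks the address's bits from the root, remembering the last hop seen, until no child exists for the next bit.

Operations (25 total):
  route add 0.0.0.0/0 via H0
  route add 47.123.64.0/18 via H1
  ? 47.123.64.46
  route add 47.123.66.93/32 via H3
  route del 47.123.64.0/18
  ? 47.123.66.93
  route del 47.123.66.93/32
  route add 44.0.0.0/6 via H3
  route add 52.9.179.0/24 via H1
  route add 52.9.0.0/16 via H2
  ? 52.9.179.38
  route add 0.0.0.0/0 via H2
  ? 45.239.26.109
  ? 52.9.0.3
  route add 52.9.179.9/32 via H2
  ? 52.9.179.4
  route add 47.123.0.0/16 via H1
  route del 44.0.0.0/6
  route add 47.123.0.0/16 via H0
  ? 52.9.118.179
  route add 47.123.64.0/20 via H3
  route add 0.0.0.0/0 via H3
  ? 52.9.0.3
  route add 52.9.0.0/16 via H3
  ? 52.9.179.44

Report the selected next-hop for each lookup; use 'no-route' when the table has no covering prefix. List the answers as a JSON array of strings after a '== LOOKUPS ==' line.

Process each operation:
  + 0.0.0.0/0 (H0) depth=0
  + 47.123.64.0/18 (H1) depth=18
  Q 47.123.64.46: descend 001011110111101101 ; hops seen [H0,H1] ; pick H1
  + 47.123.66.93/32 (H3) depth=32
  - 47.123.64.0/18 clear@18
  Q 47.123.66.93: descend 00101111011110110100001001011101 ; hops seen [H0,H3] ; pick H3
  - 47.123.66.93/32 clear@32
  + 44.0.0.0/6 (H3) depth=6
  + 52.9.179.0/24 (H1) depth=24
  + 52.9.0.0/16 (H2) depth=16
  Q 52.9.179.38: descend 001101000000100110110011 ; hops seen [H0,H2,H1] ; pick H1
  + 0.0.0.0/0 (H2) depth=0
  Q 45.239.26.109: descend 001011 ; hops seen [H2,H3] ; pick H3
  Q 52.9.0.3: descend 0011010000001001 ; hops seen [H2,H2] ; pick H2
  + 52.9.179.9/32 (H2) depth=32
  Q 52.9.179.4: descend 0011010000001001101100110000 ; hops seen [H2,H2,H1] ; pick H1
  + 47.123.0.0/16 (H1) depth=16
  - 44.0.0.0/6 clear@6
  + 47.123.0.0/16 (H0) depth=16
  Q 52.9.118.179: descend 0011010000001001 ; hops seen [H2,H2] ; pick H2
  + 47.123.64.0/20 (H3) depth=20
  + 0.0.0.0/0 (H3) depth=0
  Q 52.9.0.3: descend 0011010000001001 ; hops seen [H3,H2] ; pick H2
  + 52.9.0.0/16 (H3) depth=16
  Q 52.9.179.44: descend 00110100000010011011001100 ; hops seen [H3,H3,H1] ; pick H1

== LOOKUPS ==
["H1","H3","H1","H3","H2","H1","H2","H2","H1"]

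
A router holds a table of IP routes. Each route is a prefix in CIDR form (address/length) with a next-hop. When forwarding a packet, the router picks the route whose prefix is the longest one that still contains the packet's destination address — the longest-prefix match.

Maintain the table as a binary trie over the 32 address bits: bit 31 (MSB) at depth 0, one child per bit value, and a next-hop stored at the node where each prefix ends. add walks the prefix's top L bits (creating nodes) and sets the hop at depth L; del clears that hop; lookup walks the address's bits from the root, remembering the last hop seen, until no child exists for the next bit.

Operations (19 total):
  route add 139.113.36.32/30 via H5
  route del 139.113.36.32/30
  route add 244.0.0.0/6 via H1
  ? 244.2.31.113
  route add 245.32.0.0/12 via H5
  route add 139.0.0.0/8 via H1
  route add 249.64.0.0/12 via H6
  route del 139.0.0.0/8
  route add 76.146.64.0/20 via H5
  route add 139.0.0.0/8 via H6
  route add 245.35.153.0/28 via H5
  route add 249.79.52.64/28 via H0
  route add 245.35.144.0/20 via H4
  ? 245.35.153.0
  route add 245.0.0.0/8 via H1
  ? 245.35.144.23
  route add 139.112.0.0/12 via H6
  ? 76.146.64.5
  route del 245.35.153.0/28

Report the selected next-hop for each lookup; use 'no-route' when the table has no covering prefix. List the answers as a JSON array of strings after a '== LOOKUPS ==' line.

Process each operation:
  + 139.113.36.32/30 (H5) depth=30
  - 139.113.36.32/30 clear@30
  + 244.0.0.0/6 (H1) depth=6
  ? 244.2.31.113  path d0:-→d1:-→d2:-→d3:-→d4:-→d5:-→d6:H1  best=H1
  + 245.32.0.0/12 (H5) depth=12
  + 139.0.0.0/8 (H1) depth=8
  + 249.64.0.0/12 (H6) depth=12
  - 139.0.0.0/8 clear@8
  + 76.146.64.0/20 (H5) depth=20
  + 139.0.0.0/8 (H6) depth=8
  + 245.35.153.0/28 (H5) depth=28
  + 249.79.52.64/28 (H0) depth=28
  + 245.35.144.0/20 (H4) depth=20
  ? 245.35.153.0  path d0:-→d1:-→d2:-→d3:-→d4:-→d5:-→d6:H1→d7:-→d8:-→d9:-→d10:-→d11:-→d12:H5→d13:-→d14:-→d15:-→d16:-→d17:-→d18:-→d19:-→d20:H4→d21:-→d22:-→d23:-→d24:-→d25:-→d26:-→d27:-→d28:H5  best=H5
  + 245.0.0.0/8 (H1) depth=8
  ? 245.35.144.23  path d0:-→d1:-→d2:-→d3:-→d4:-→d5:-→d6:H1→d7:-→d8:H1→d9:-→d10:-→d11:-→d12:H5→d13:-→d14:-→d15:-→d16:-→d17:-→d18:-→d19:-→d20:H4  best=H4
  + 139.112.0.0/12 (H6) depth=12
  ? 76.146.64.5  path d0:-→d1:-→d2:-→d3:-→d4:-→d5:-→d6:-→d7:-→d8:-→d9:-→d10:-→d11:-→d12:-→d13:-→d14:-→d15:-→d16:-→d17:-→d18:-→d19:-→d20:H5  best=H5
  - 245.35.153.0/28 clear@28

== LOOKUPS ==
["H1","H5","H4","H5"]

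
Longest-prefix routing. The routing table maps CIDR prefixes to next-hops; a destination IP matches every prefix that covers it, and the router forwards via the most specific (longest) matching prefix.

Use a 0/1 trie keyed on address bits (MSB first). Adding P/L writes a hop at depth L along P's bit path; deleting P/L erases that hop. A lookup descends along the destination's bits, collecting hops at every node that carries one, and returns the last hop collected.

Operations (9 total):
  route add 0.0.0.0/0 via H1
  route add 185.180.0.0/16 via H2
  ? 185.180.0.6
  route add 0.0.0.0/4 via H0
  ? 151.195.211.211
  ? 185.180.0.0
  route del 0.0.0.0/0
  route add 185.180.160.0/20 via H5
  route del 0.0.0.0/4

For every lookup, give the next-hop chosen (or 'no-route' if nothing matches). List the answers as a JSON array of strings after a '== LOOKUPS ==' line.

Trace:
  add 0.0.0.0/0 -> H1 at depth 0
  add 185.180.0.0/16 -> H2 at depth 16
  lookup 185.180.0.6: bits 1011100110110100 walk d0:H1→d1:-→d2:-→d3:-→d4:-→d5:-→d6:-→d7:-→d8:-→d9:-→d10:-→d11:-→d12:-→d13:-→d14:-→d15:-→d16:H2 -> H2
  add 0.0.0.0/4 -> H0 at depth 4
  lookup 151.195.211.211: bits 10 walk d0:H1→d1:-→d2:- -> H1
  lookup 185.180.0.0: bits 1011100110110100 walk d0:H1→d1:-→d2:-→d3:-→d4:-→d5:-→d6:-→d7:-→d8:-→d9:-→d10:-→d11:-→d12:-→d13:-→d14:-→d15:-→d16:H2 -> H2
  - 0.0.0.0/0 clear@0
  add 185.180.160.0/20 -> H5 at depth 20
  - 0.0.0.0/4 clear@4

== LOOKUPS ==
["H2","H1","H2"]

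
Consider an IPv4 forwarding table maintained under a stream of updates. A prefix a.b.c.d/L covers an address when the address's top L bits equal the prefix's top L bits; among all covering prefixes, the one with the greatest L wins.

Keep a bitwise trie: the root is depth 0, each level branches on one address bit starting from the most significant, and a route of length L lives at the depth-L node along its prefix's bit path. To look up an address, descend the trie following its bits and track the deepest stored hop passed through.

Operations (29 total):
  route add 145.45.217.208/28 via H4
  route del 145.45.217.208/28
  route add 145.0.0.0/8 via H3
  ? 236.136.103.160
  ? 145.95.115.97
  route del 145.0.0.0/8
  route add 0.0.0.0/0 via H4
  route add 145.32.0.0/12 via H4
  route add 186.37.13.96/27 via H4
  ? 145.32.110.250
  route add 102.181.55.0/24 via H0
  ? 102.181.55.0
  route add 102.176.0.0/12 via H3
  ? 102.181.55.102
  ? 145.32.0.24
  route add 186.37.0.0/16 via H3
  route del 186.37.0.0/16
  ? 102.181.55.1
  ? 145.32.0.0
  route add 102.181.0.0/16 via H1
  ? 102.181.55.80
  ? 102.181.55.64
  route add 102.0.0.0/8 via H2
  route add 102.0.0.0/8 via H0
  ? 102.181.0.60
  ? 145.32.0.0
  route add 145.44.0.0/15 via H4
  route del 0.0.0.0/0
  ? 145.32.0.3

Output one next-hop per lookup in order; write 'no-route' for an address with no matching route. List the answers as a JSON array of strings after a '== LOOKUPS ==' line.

Apply in order:
  + 145.45.217.208/28 (H4) depth=28
  - 145.45.217.208/28 clear@28
  + 145.0.0.0/8 (H3) depth=8
  lookup 236.136.103.160: bits 1 walk d0:-→d1:- -> no-route
  lookup 145.95.115.97: bits 100100010 walk d0:-→d1:-→d2:-→d3:-→d4:-→d5:-→d6:-→d7:-→d8:H3→d9:- -> H3
  - 145.0.0.0/8 clear@8
  + 0.0.0.0/0 (H4) depth=0
  + 145.32.0.0/12 (H4) depth=12
  + 186.37.13.96/27 (H4) depth=27
  lookup 145.32.110.250: bits 100100010010 walk d0:H4→d1:-→d2:-→d3:-→d4:-→d5:-→d6:-→d7:-→d8:-→d9:-→d10:-→d11:-→d12:H4 -> H4
  + 102.181.55.0/24 (H0) depth=24
  lookup 102.181.55.0: bits 011001101011010100110111 walk d0:H4→d1:-→d2:-→d3:-→d4:-→d5:-→d6:-→d7:-→d8:-→d9:-→d10:-→d11:-→d12:-→d13:-→d14:-→d15:-→d16:-→d17:-→d18:-→d19:-→d20:-→d21:-→d22:-→d23:-→d24:H0 -> H0
  + 102.176.0.0/12 (H3) depth=12
  lookup 102.181.55.102: bits 011001101011010100110111 walk d0:H4→d1:-→d2:-→d3:-→d4:-→d5:-→d6:-→d7:-→d8:-→d9:-→d10:-→d11:-→d12:H3→d13:-→d14:-→d15:-→d16:-→d17:-→d18:-→d19:-→d20:-→d21:-→d22:-→d23:-→d24:H0 -> H0
  lookup 145.32.0.24: bits 100100010010 walk d0:H4→d1:-→d2:-→d3:-→d4:-→d5:-→d6:-→d7:-→d8:-→d9:-→d10:-→d11:-→d12:H4 -> H4
  + 186.37.0.0/16 (H3) depth=16
  - 186.37.0.0/16 clear@16
  lookup 102.181.55.1: bits 011001101011010100110111 walk d0:H4→d1:-→d2:-→d3:-→d4:-→d5:-→d6:-→d7:-→d8:-→d9:-→d10:-→d11:-→d12:H3→d13:-→d14:-→d15:-→d16:-→d17:-→d18:-→d19:-→d20:-→d21:-→d22:-→d23:-→d24:H0 -> H0
  lookup 145.32.0.0: bits 100100010010 walk d0:H4→d1:-→d2:-→d3:-→d4:-→d5:-→d6:-→d7:-→d8:-→d9:-→d10:-→d11:-→d12:H4 -> H4
  + 102.181.0.0/16 (H1) depth=16
  lookup 102.181.55.80: bits 011001101011010100110111 walk d0:H4→d1:-→d2:-→d3:-→d4:-→d5:-→d6:-→d7:-→d8:-→d9:-→d10:-→d11:-→d12:H3→d13:-→d14:-→d15:-→d16:H1→d17:-→d18:-→d19:-→d20:-→d21:-→d22:-→d23:-→d24:H0 -> H0
  lookup 102.181.55.64: bits 011001101011010100110111 walk d0:H4→d1:-→d2:-→d3:-→d4:-→d5:-→d6:-→d7:-→d8:-→d9:-→d10:-→d11:-→d12:H3→d13:-→d14:-→d15:-→d16:H1→d17:-→d18:-→d19:-→d20:-→d21:-→d22:-→d23:-→d24:H0 -> H0
  + 102.0.0.0/8 (H2) depth=8
  + 102.0.0.0/8 (H0) depth=8
  lookup 102.181.0.60: bits 011001101011010100 walk d0:H4→d1:-→d2:-→d3:-→d4:-→d5:-→d6:-→d7:-→d8:H0→d9:-→d10:-→d11:-→d12:H3→d13:-→d14:-→d15:-→d16:H1→d17:-→d18:- -> H1
  lookup 145.32.0.0: bits 100100010010 walk d0:H4→d1:-→d2:-→d3:-→d4:-→d5:-→d6:-→d7:-→d8:-→d9:-→d10:-→d11:-→d12:H4 -> H4
  + 145.44.0.0/15 (H4) depth=15
  - 0.0.0.0/0 clear@0
  lookup 145.32.0.3: bits 100100010010 walk d0:-→d1:-→d2:-→d3:-→d4:-→d5:-→d6:-→d7:-→d8:-→d9:-→d10:-→d11:-→d12:H4 -> H4

== LOOKUPS ==
["no-route","H3","H4","H0","H0","H4","H0","H4","H0","H0","H1","H4","H4"]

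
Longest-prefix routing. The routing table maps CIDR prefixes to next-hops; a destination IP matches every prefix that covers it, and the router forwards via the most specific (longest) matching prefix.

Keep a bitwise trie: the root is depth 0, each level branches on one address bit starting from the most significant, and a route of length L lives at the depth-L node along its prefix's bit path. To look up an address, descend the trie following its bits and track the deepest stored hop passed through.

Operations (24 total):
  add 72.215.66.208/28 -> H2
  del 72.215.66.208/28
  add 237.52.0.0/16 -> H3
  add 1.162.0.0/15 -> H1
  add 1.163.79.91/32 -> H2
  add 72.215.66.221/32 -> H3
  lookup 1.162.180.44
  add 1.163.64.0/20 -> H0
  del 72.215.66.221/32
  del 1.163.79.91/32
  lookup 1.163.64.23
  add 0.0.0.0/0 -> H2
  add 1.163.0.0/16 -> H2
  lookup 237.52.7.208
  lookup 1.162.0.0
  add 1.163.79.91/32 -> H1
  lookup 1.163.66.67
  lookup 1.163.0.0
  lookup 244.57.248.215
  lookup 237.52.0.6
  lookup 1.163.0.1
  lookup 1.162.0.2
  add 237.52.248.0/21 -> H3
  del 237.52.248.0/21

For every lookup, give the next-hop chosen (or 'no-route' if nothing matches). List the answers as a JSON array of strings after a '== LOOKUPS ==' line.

Process each operation:
  + 72.215.66.208/28 (H2) depth=28
  del 72.215.66.208/28 (clear depth 28)
  + 237.52.0.0/16 (H3) depth=16
  + 1.162.0.0/15 (H1) depth=15
  + 1.163.79.91/32 (H2) depth=32
  + 72.215.66.221/32 (H3) depth=32
  Q 1.162.180.44: descend 000000011010001 ; hops seen [H1] ; pick H1
  + 1.163.64.0/20 (H0) depth=20
  del 72.215.66.221/32 (clear depth 32)
  del 1.163.79.91/32 (clear depth 32)
  Q 1.163.64.23: descend 00000001101000110100 ; hops seen [H1,H0] ; pick H0
  + 0.0.0.0/0 (H2) depth=0
  + 1.163.0.0/16 (H2) depth=16
  Q 237.52.7.208: descend 1110110100110100 ; hops seen [H2,H3] ; pick H3
  Q 1.162.0.0: descend 000000011010001 ; hops seen [H2,H1] ; pick H1
  + 1.163.79.91/32 (H1) depth=32
  Q 1.163.66.67: descend 00000001101000110100 ; hops seen [H2,H1,H2,H0] ; pick H0
  Q 1.163.0.0: descend 00000001101000110 ; hops seen [H2,H1,H2] ; pick H2
  Q 244.57.248.215: descend 111 ; hops seen [H2] ; pick H2
  Q 237.52.0.6: descend 1110110100110100 ; hops seen [H2,H3] ; pick H3
  Q 1.163.0.1: descend 00000001101000110 ; hops seen [H2,H1,H2] ; pick H2
  Q 1.162.0.2: descend 000000011010001 ; hops seen [H2,H1] ; pick H1
  + 237.52.248.0/21 (H3) depth=21
  del 237.52.248.0/21 (clear depth 21)

== LOOKUPS ==
["H1","H0","H3","H1","H0","H2","H2","H3","H2","H1"]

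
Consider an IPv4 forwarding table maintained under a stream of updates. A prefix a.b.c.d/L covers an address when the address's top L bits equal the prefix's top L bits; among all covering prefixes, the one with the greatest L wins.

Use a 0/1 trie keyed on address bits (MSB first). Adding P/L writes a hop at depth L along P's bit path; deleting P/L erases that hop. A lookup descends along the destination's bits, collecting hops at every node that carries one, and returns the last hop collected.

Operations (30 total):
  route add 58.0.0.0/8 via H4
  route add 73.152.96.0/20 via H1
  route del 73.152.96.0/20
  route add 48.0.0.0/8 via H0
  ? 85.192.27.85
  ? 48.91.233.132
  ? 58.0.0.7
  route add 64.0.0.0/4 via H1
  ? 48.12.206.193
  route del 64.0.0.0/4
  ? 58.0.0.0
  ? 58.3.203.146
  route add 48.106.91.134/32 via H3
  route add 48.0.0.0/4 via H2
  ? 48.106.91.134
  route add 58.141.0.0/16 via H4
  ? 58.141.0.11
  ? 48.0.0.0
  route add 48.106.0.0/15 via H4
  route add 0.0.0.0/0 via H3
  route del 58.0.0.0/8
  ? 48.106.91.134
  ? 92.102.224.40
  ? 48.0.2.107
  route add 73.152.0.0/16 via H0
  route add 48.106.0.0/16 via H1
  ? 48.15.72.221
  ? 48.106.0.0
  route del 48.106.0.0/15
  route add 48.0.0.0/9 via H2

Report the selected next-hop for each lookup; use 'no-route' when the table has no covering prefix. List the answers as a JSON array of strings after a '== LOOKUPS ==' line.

Process each operation:
  + 58.0.0.0/8 (H4) depth=8
  + 73.152.96.0/20 (H1) depth=20
  del 73.152.96.0/20 (clear depth 20)
  + 48.0.0.0/8 (H0) depth=8
  lookup 85.192.27.85: bits 010 walk d0:-→d1:-→d2:-→d3:- -> no-route
  lookup 48.91.233.132: bits 00110000 walk d0:-→d1:-→d2:-→d3:-→d4:-→d5:-→d6:-→d7:-→d8:H0 -> H0
  lookup 58.0.0.7: bits 00111010 walk d0:-→d1:-→d2:-→d3:-→d4:-→d5:-→d6:-→d7:-→d8:H4 -> H4
  + 64.0.0.0/4 (H1) depth=4
  lookup 48.12.206.193: bits 00110000 walk d0:-→d1:-→d2:-→d3:-→d4:-→d5:-→d6:-→d7:-→d8:H0 -> H0
  del 64.0.0.0/4 (clear depth 4)
  lookup 58.0.0.0: bits 00111010 walk d0:-→d1:-→d2:-→d3:-→d4:-→d5:-→d6:-→d7:-→d8:H4 -> H4
  lookup 58.3.203.146: bits 00111010 walk d0:-→d1:-→d2:-→d3:-→d4:-→d5:-→d6:-→d7:-→d8:H4 -> H4
  + 48.106.91.134/32 (H3) depth=32
  + 48.0.0.0/4 (H2) depth=4
  lookup 48.106.91.134: bits 00110000011010100101101110000110 walk d0:-→d1:-→d2:-→d3:-→d4:H2→d5:-→d6:-→d7:-→d8:H0→d9:-→d10:-→d11:-→d12:-→d13:-→d14:-→d15:-→d16:-→d17:-→d18:-→d19:-→d20:-→d21:-→d22:-→d23:-→d24:-→d25:-→d26:-→d27:-→d28:-→d29:-→d30:-→d31:-→d32:H3 -> H3
  + 58.141.0.0/16 (H4) depth=16
  lookup 58.141.0.11: bits 0011101010001101 walk d0:-→d1:-→d2:-→d3:-→d4:H2→d5:-→d6:-→d7:-→d8:H4→d9:-→d10:-→d11:-→d12:-→d13:-→d14:-→d15:-→d16:H4 -> H4
  lookup 48.0.0.0: bits 001100000 walk d0:-→d1:-→d2:-→d3:-→d4:H2→d5:-→d6:-→d7:-→d8:H0→d9:- -> H0
  + 48.106.0.0/15 (H4) depth=15
  + 0.0.0.0/0 (H3) depth=0
  del 58.0.0.0/8 (clear depth 8)
  lookup 48.106.91.134: bits 00110000011010100101101110000110 walk d0:H3→d1:-→d2:-→d3:-→d4:H2→d5:-→d6:-→d7:-→d8:H0→d9:-→d10:-→d11:-→d12:-→d13:-→d14:-→d15:H4→d16:-→d17:-→d18:-→d19:-→d20:-→d21:-→d22:-→d23:-→d24:-→d25:-→d26:-→d27:-→d28:-→d29:-→d30:-→d31:-→d32:H3 -> H3
  lookup 92.102.224.40: bits 010 walk d0:H3→d1:-→d2:-→d3:- -> H3
  lookup 48.0.2.107: bits 001100000 walk d0:H3→d1:-→d2:-→d3:-→d4:H2→d5:-→d6:-→d7:-→d8:H0→d9:- -> H0
  + 73.152.0.0/16 (H0) depth=16
  + 48.106.0.0/16 (H1) depth=16
  lookup 48.15.72.221: bits 001100000 walk d0:H3→d1:-→d2:-→d3:-→d4:H2→d5:-→d6:-→d7:-→d8:H0→d9:- -> H0
  lookup 48.106.0.0: bits 00110000011010100 walk d0:H3→d1:-→d2:-→d3:-→d4:H2→d5:-→d6:-→d7:-→d8:H0→d9:-→d10:-→d11:-→d12:-→d13:-→d14:-→d15:H4→d16:H1→d17:- -> H1
  del 48.106.0.0/15 (clear depth 15)
  + 48.0.0.0/9 (H2) depth=9

== LOOKUPS ==
["no-route","H0","H4","H0","H4","H4","H3","H4","H0","H3","H3","H0","H0","H1"]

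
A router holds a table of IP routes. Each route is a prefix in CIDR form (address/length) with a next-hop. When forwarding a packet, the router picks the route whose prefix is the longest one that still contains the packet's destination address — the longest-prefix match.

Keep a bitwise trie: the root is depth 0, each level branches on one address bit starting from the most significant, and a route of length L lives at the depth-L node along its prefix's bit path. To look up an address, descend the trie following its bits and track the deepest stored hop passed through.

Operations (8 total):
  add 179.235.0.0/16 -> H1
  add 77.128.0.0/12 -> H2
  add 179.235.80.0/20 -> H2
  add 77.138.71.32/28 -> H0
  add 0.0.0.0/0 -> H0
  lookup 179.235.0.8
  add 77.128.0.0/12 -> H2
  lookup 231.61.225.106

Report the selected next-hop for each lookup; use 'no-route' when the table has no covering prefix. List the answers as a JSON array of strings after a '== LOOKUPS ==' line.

Process each operation:
  add 179.235.0.0/16 -> H1 at depth 16
  add 77.128.0.0/12 -> H2 at depth 12
  add 179.235.80.0/20 -> H2 at depth 20
  add 77.138.71.32/28 -> H0 at depth 28
  add 0.0.0.0/0 -> H0 at depth 0
  ? 179.235.0.8  path d0:H0→d1:-→d2:-→d3:-→d4:-→d5:-→d6:-→d7:-→d8:-→d9:-→d10:-→d11:-→d12:-→d13:-→d14:-→d15:-→d16:H1→d17:-  best=H1
  add 77.128.0.0/12 -> H2 at depth 12
  ? 231.61.225.106  path d0:H0→d1:-  best=H0

== LOOKUPS ==
["H1","H0"]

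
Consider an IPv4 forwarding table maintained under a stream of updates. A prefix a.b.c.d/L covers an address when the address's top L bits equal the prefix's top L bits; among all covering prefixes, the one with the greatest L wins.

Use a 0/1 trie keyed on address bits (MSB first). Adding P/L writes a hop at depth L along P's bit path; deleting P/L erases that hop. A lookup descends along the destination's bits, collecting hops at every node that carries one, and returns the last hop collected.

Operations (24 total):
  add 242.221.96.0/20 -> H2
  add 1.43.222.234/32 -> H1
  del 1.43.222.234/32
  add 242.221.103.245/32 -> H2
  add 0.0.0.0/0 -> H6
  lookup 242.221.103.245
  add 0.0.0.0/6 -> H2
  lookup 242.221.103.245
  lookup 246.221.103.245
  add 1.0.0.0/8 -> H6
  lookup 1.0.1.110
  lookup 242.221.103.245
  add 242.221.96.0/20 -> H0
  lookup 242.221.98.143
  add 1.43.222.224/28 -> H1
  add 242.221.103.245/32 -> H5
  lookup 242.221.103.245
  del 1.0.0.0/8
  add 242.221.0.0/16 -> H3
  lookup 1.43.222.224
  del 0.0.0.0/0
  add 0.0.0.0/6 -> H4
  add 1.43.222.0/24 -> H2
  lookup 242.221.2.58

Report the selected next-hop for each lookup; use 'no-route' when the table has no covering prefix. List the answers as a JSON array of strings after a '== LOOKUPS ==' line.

Process each operation:
  add 242.221.96.0/20 -> H2 at depth 20
  add 1.43.222.234/32 -> H1 at depth 32
  - 1.43.222.234/32 clear@32
  add 242.221.103.245/32 -> H2 at depth 32
  add 0.0.0.0/0 -> H6 at depth 0
  lookup 242.221.103.245: bits 11110010110111010110011111110101 walk d0:H6→d1:-→d2:-→d3:-→d4:-→d5:-→d6:-→d7:-→d8:-→d9:-→d10:-→d11:-→d12:-→d13:-→d14:-→d15:-→d16:-→d17:-→d18:-→d19:-→d20:H2→d21:-→d22:-→d23:-→d24:-→d25:-→d26:-→d27:-→d28:-→d29:-→d30:-→d31:-→d32:H2 -> H2
  add 0.0.0.0/6 -> H2 at depth 6
  lookup 242.221.103.245: bits 11110010110111010110011111110101 walk d0:H6→d1:-→d2:-→d3:-→d4:-→d5:-→d6:-→d7:-→d8:-→d9:-→d10:-→d11:-→d12:-→d13:-→d14:-→d15:-→d16:-→d17:-→d18:-→d19:-→d20:H2→d21:-→d22:-→d23:-→d24:-→d25:-→d26:-→d27:-→d28:-→d29:-→d30:-→d31:-→d32:H2 -> H2
  lookup 246.221.103.245: bits 11110 walk d0:H6→d1:-→d2:-→d3:-→d4:-→d5:- -> H6
  add 1.0.0.0/8 -> H6 at depth 8
  lookup 1.0.1.110: bits 0000000100 walk d0:H6→d1:-→d2:-→d3:-→d4:-→d5:-→d6:H2→d7:-→d8:H6→d9:-→d10:- -> H6
  lookup 242.221.103.245: bits 11110010110111010110011111110101 walk d0:H6→d1:-→d2:-→d3:-→d4:-→d5:-→d6:-→d7:-→d8:-→d9:-→d10:-→d11:-→d12:-→d13:-→d14:-→d15:-→d16:-→d17:-→d18:-→d19:-→d20:H2→d21:-→d22:-→d23:-→d24:-→d25:-→d26:-→d27:-→d28:-→d29:-→d30:-→d31:-→d32:H2 -> H2
  add 242.221.96.0/20 -> H0 at depth 20
  lookup 242.221.98.143: bits 111100101101110101100 walk d0:H6→d1:-→d2:-→d3:-→d4:-→d5:-→d6:-→d7:-→d8:-→d9:-→d10:-→d11:-→d12:-→d13:-→d14:-→d15:-→d16:-→d17:-→d18:-→d19:-→d20:H0→d21:- -> H0
  add 1.43.222.224/28 -> H1 at depth 28
  add 242.221.103.245/32 -> H5 at depth 32
  lookup 242.221.103.245: bits 11110010110111010110011111110101 walk d0:H6→d1:-→d2:-→d3:-→d4:-→d5:-→d6:-→d7:-→d8:-→d9:-→d10:-→d11:-→d12:-→d13:-→d14:-→d15:-→d16:-→d17:-→d18:-→d19:-→d20:H0→d21:-→d22:-→d23:-→d24:-→d25:-→d26:-→d27:-→d28:-→d29:-→d30:-→d31:-→d32:H5 -> H5
  - 1.0.0.0/8 clear@8
  add 242.221.0.0/16 -> H3 at depth 16
  lookup 1.43.222.224: bits 0000000100101011110111101110 walk d0:H6→d1:-→d2:-→d3:-→d4:-→d5:-→d6:H2→d7:-→d8:-→d9:-→d10:-→d11:-→d12:-→d13:-→d14:-→d15:-→d16:-→d17:-→d18:-→d19:-→d20:-→d21:-→d22:-→d23:-→d24:-→d25:-→d26:-→d27:-→d28:H1 -> H1
  - 0.0.0.0/0 clear@0
  add 0.0.0.0/6 -> H4 at depth 6
  add 1.43.222.0/24 -> H2 at depth 24
  lookup 242.221.2.58: bits 11110010110111010 walk d0:-→d1:-→d2:-→d3:-→d4:-→d5:-→d6:-→d7:-→d8:-→d9:-→d10:-→d11:-→d12:-→d13:-→d14:-→d15:-→d16:H3→d17:- -> H3

== LOOKUPS ==
["H2","H2","H6","H6","H2","H0","H5","H1","H3"]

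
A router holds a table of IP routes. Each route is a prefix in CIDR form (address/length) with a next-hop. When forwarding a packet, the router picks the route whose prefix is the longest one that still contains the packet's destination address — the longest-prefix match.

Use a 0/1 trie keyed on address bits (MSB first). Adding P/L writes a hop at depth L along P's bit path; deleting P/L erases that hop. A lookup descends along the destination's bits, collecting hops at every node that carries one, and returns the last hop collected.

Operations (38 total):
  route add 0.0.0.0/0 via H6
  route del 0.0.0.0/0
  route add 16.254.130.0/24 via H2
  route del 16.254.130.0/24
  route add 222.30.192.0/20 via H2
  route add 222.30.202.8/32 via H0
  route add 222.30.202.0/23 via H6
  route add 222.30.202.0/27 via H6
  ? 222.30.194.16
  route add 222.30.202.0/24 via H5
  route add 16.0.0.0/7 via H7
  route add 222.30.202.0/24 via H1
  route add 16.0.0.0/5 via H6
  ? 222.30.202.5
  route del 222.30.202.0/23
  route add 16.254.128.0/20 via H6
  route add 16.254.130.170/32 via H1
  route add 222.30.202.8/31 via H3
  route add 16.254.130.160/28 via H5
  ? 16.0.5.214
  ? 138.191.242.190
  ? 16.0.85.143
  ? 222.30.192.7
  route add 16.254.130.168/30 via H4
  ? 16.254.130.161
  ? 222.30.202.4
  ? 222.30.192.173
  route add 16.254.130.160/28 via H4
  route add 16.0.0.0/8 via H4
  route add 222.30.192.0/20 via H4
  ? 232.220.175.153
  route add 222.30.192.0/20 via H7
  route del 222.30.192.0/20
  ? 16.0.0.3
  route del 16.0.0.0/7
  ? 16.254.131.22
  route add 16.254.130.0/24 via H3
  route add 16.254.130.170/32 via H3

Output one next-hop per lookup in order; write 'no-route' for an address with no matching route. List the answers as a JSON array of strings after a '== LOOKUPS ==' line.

Apply in order:
  + 0.0.0.0/0 (H6) depth=0
  del 0.0.0.0/0 (clear depth 0)
  + 16.254.130.0/24 (H2) depth=24
  del 16.254.130.0/24 (clear depth 24)
  + 222.30.192.0/20 (H2) depth=20
  + 222.30.202.8/32 (H0) depth=32
  + 222.30.202.0/23 (H6) depth=23
  + 222.30.202.0/27 (H6) depth=27
  lookup 222.30.194.16: bits 11011110000111101100 walk d0:-→d1:-→d2:-→d3:-→d4:-→d5:-→d6:-→d7:-→d8:-→d9:-→d10:-→d11:-→d12:-→d13:-→d14:-→d15:-→d16:-→d17:-→d18:-→d19:-→d20:H2 -> H2
  + 222.30.202.0/24 (H5) depth=24
  + 16.0.0.0/7 (H7) depth=7
  + 222.30.202.0/24 (H1) depth=24
  + 16.0.0.0/5 (H6) depth=5
  lookup 222.30.202.5: bits 1101111000011110110010100000 walk d0:-→d1:-→d2:-→d3:-→d4:-→d5:-→d6:-→d7:-→d8:-→d9:-→d10:-→d11:-→d12:-→d13:-→d14:-→d15:-→d16:-→d17:-→d18:-→d19:-→d20:H2→d21:-→d22:-→d23:H6→d24:H1→d25:-→d26:-→d27:H6→d28:- -> H6
  del 222.30.202.0/23 (clear depth 23)
  + 16.254.128.0/20 (H6) depth=20
  + 16.254.130.170/32 (H1) depth=32
  + 222.30.202.8/31 (H3) depth=31
  + 16.254.130.160/28 (H5) depth=28
  lookup 16.0.5.214: bits 00010000 walk d0:-→d1:-→d2:-→d3:-→d4:-→d5:H6→d6:-→d7:H7→d8:- -> H7
  lookup 138.191.242.190: bits 1 walk d0:-→d1:- -> no-route
  lookup 16.0.85.143: bits 00010000 walk d0:-→d1:-→d2:-→d3:-→d4:-→d5:H6→d6:-→d7:H7→d8:- -> H7
  lookup 222.30.192.7: bits 11011110000111101100 walk d0:-→d1:-→d2:-→d3:-→d4:-→d5:-→d6:-→d7:-→d8:-→d9:-→d10:-→d11:-→d12:-→d13:-→d14:-→d15:-→d16:-→d17:-→d18:-→d19:-→d20:H2 -> H2
  + 16.254.130.168/30 (H4) depth=30
  lookup 16.254.130.161: bits 0001000011111110100000101010 walk d0:-→d1:-→d2:-→d3:-→d4:-→d5:H6→d6:-→d7:H7→d8:-→d9:-→d10:-→d11:-→d12:-→d13:-→d14:-→d15:-→d16:-→d17:-→d18:-→d19:-→d20:H6→d21:-→d22:-→d23:-→d24:-→d25:-→d26:-→d27:-→d28:H5 -> H5
  lookup 222.30.202.4: bits 1101111000011110110010100000 walk d0:-→d1:-→d2:-→d3:-→d4:-→d5:-→d6:-→d7:-→d8:-→d9:-→d10:-→d11:-→d12:-→d13:-→d14:-→d15:-→d16:-→d17:-→d18:-→d19:-→d20:H2→d21:-→d22:-→d23:-→d24:H1→d25:-→d26:-→d27:H6→d28:- -> H6
  lookup 222.30.192.173: bits 11011110000111101100 walk d0:-→d1:-→d2:-→d3:-→d4:-→d5:-→d6:-→d7:-→d8:-→d9:-→d10:-→d11:-→d12:-→d13:-→d14:-→d15:-→d16:-→d17:-→d18:-→d19:-→d20:H2 -> H2
  + 16.254.130.160/28 (H4) depth=28
  + 16.0.0.0/8 (H4) depth=8
  + 222.30.192.0/20 (H4) depth=20
  lookup 232.220.175.153: bits 11 walk d0:-→d1:-→d2:- -> no-route
  + 222.30.192.0/20 (H7) depth=20
  del 222.30.192.0/20 (clear depth 20)
  lookup 16.0.0.3: bits 00010000 walk d0:-→d1:-→d2:-→d3:-→d4:-→d5:H6→d6:-→d7:H7→d8:H4 -> H4
  del 16.0.0.0/7 (clear depth 7)
  lookup 16.254.131.22: bits 00010000111111101000001 walk d0:-→d1:-→d2:-→d3:-→d4:-→d5:H6→d6:-→d7:-→d8:H4→d9:-→d10:-→d11:-→d12:-→d13:-→d14:-→d15:-→d16:-→d17:-→d18:-→d19:-→d20:H6→d21:-→d22:-→d23:- -> H6
  + 16.254.130.0/24 (H3) depth=24
  + 16.254.130.170/32 (H3) depth=32

== LOOKUPS ==
["H2","H6","H7","no-route","H7","H2","H5","H6","H2","no-route","H4","H6"]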